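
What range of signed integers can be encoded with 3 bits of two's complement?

For 3-bit two's complement:
Minimum: -2^2 = -4
Maximum: 2^2 - 1 = 3



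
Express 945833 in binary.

Using repeated division by 2:
945833 ÷ 2 = 472916 remainder 1
472916 ÷ 2 = 236458 remainder 0
236458 ÷ 2 = 118229 remainder 0
118229 ÷ 2 = 59114 remainder 1
59114 ÷ 2 = 29557 remainder 0
29557 ÷ 2 = 14778 remainder 1
14778 ÷ 2 = 7389 remainder 0
7389 ÷ 2 = 3694 remainder 1
3694 ÷ 2 = 1847 remainder 0
1847 ÷ 2 = 923 remainder 1
923 ÷ 2 = 461 remainder 1
461 ÷ 2 = 230 remainder 1
230 ÷ 2 = 115 remainder 0
115 ÷ 2 = 57 remainder 1
57 ÷ 2 = 28 remainder 1
28 ÷ 2 = 14 remainder 0
14 ÷ 2 = 7 remainder 0
7 ÷ 2 = 3 remainder 1
3 ÷ 2 = 1 remainder 1
1 ÷ 2 = 0 remainder 1
Reading remainders bottom to top: 11100110111010101001



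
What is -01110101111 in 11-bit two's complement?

Original: 01110101111
Step 1 - Invert all bits: 10001010000
Step 2 - Add 1: 10001010001
Verification: 01110101111 + 10001010001 = 100000000000; discarding the end carry (carry out of the top bit) leaves the 11-bit value 00000000000, as required for x + (-x)



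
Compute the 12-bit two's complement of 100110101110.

Original (sign bit 1, negative): 100110101110
Step 1 - Invert all bits: 011001010001
Step 2 - Add 1: 011001010010
Verification: 100110101110 + 011001010010 = 1000000000000; discarding the end carry (carry out of the top bit) leaves the 12-bit value 000000000000, as required for x + (-x)



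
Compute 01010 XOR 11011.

XOR: 1 when bits differ
  01010
^ 11011
-------
  10001
Decimal: 10 ^ 27 = 17



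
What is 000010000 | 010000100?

OR: 1 when either bit is 1
  000010000
| 010000100
-----------
  010010100
Decimal: 16 | 132 = 148



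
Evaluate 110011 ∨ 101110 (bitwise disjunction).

OR: 1 when either bit is 1
  110011
| 101110
--------
  111111
Decimal: 51 | 46 = 63



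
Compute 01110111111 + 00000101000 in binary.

Add column by column from the right: bit + bit + carry-in; write the sum mod 2, carry 1 when the sum is 2 or 3.
carry:  00001110000
        01110111111
+       00000101000
-------------------
       001111100111
(the carry out of the leftmost column, 0, becomes the leading bit)
Decimal check:
  01110111111 = 512 + 256 + 128 + 32 + 16 + 8 + 4 + 2 + 1 = 959
  00000101000 = 32 + 8 = 40
  959 + 40 = 999, and 001111100111 = 512 + 256 + 128 + 64 + 32 + 4 + 2 + 1 = 999 ✓



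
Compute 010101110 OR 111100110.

OR: 1 when either bit is 1
  010101110
| 111100110
-----------
  111101110
Decimal: 174 | 486 = 494



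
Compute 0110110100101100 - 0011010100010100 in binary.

Method 1 - Direct subtraction (column by column from the right: bit − bit − borrow-in; if negative, add 2 and borrow 1 from the next column):
borrow: 0110000000100000
        0110110100101100
-       0011010100010100
------------------------
        0011100000011000

Method 2 - Add two's complement:
Two's complement of 0011010100010100: invert → 1100101011101011, add 1 → 1100101011101100
  0110110100101100
+ 1100101011101100
------------------
 10011100000011000  (end carry out of the top bit = 1)
Discarding the end carry: 0011100000011000
Decimal check:
  0110110100101100 = 16384 + 8192 + 2048 + 1024 + 256 + 32 + 8 + 4 = 27948
  0011010100010100 = 8192 + 4096 + 1024 + 256 + 16 + 4 = 13588
  27948 - 13588 = 14360, and 0011100000011000 = 8192 + 4096 + 2048 + 16 + 8 = 14360 ✓



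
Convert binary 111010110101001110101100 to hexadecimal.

Group into 4-bit nibbles from right:
  1110 = E
  1011 = B
  0101 = 5
  0011 = 3
  1010 = A
  1100 = C
Result: EB53AC



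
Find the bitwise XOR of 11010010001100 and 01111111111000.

XOR: 1 when bits differ
  11010010001100
^ 01111111111000
----------------
  10101101110100
Decimal: 13452 ^ 8184 = 11124



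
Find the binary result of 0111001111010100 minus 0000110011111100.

Method 1 - Direct subtraction (column by column from the right: bit − bit − borrow-in; if negative, add 2 and borrow 1 from the next column):
borrow: 0001100111110000
        0111001111010100
-       0000110011111100
------------------------
        0110011011011000

Method 2 - Add two's complement:
Two's complement of 0000110011111100: invert → 1111001100000011, add 1 → 1111001100000100
  0111001111010100
+ 1111001100000100
------------------
 10110011011011000  (end carry out of the top bit = 1)
Discarding the end carry: 0110011011011000
Decimal check:
  0111001111010100 = 16384 + 8192 + 4096 + 512 + 256 + 128 + 64 + 16 + 4 = 29652
  0000110011111100 = 2048 + 1024 + 128 + 64 + 32 + 16 + 8 + 4 = 3324
  29652 - 3324 = 26328, and 0110011011011000 = 16384 + 8192 + 1024 + 512 + 128 + 64 + 16 + 8 = 26328 ✓



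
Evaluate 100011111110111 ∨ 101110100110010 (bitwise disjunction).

OR: 1 when either bit is 1
  100011111110111
| 101110100110010
-----------------
  101111111110111
Decimal: 18423 | 23858 = 24567



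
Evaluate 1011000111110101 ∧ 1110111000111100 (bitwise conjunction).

AND: 1 only when both bits are 1
  1011000111110101
& 1110111000111100
------------------
  1010000000110100
Decimal: 45557 & 60988 = 41012



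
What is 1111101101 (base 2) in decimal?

Sum of powers of 2 for each 1-bit:
2^0 + 2^2 + 2^3 + 2^5 + 2^6 + 2^7 + 2^8 + 2^9
= 1 + 4 + 8 + 32 + 64 + 128 + 256 + 512
= 1005



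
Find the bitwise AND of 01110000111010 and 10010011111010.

AND: 1 only when both bits are 1
  01110000111010
& 10010011111010
----------------
  00010000111010
Decimal: 7226 & 9466 = 1082



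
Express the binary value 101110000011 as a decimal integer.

Sum of powers of 2 for each 1-bit:
2^0 + 2^1 + 2^7 + 2^8 + 2^9 + 2^11
= 1 + 2 + 128 + 256 + 512 + 2048
= 2947



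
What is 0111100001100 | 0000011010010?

OR: 1 when either bit is 1
  0111100001100
| 0000011010010
---------------
  0111111011110
Decimal: 3852 | 210 = 4062



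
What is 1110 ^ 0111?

XOR: 1 when bits differ
  1110
^ 0111
------
  1001
Decimal: 14 ^ 7 = 9



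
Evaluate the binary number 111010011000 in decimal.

Sum of powers of 2 for each 1-bit:
2^3 + 2^4 + 2^7 + 2^9 + 2^10 + 2^11
= 8 + 16 + 128 + 512 + 1024 + 2048
= 3736



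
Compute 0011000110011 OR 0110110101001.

OR: 1 when either bit is 1
  0011000110011
| 0110110101001
---------------
  0111110111011
Decimal: 1587 | 3497 = 4027



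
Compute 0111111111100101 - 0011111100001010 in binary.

Method 1 - Direct subtraction (column by column from the right: bit − bit − borrow-in; if negative, add 2 and borrow 1 from the next column):
borrow: 0000000000110100
        0111111111100101
-       0011111100001010
------------------------
        0100000011011011

Method 2 - Add two's complement:
Two's complement of 0011111100001010: invert → 1100000011110101, add 1 → 1100000011110110
  0111111111100101
+ 1100000011110110
------------------
 10100000011011011  (end carry out of the top bit = 1)
Discarding the end carry: 0100000011011011
Decimal check:
  0111111111100101 = 16384 + 8192 + 4096 + 2048 + 1024 + 512 + 256 + 128 + 64 + 32 + 4 + 1 = 32741
  0011111100001010 = 8192 + 4096 + 2048 + 1024 + 512 + 256 + 8 + 2 = 16138
  32741 - 16138 = 16603, and 0100000011011011 = 16384 + 128 + 64 + 16 + 8 + 2 + 1 = 16603 ✓



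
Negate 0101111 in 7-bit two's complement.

Original: 0101111
Step 1 - Invert all bits: 1010000
Step 2 - Add 1: 1010001
Verification: 0101111 + 1010001 = 10000000; discarding the end carry (carry out of the top bit) leaves the 7-bit value 0000000, as required for x + (-x)



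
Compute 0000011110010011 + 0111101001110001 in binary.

Add column by column from the right: bit + bit + carry-in; write the sum mod 2, carry 1 when the sum is 2 or 3.
carry:  1111111111100110
        0000011110010011
+       0111101001110001
------------------------
       01000001000000100
(the carry out of the leftmost column, 0, becomes the leading bit)
Decimal check:
  0000011110010011 = 1024 + 512 + 256 + 128 + 16 + 2 + 1 = 1939
  0111101001110001 = 16384 + 8192 + 4096 + 2048 + 512 + 64 + 32 + 16 + 1 = 31345
  1939 + 31345 = 33284, and 01000001000000100 = 32768 + 512 + 4 = 33284 ✓



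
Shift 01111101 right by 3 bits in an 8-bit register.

Original: 01111101 (decimal 125)
Shift right by 3 positions
Drop the 3 low bits; fill with zeros on the left
Result: 00001111 (decimal 15)
Equivalent: 125 >> 3 = 125 ÷ 2^3 = 15



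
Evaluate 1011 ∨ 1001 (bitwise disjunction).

OR: 1 when either bit is 1
  1011
| 1001
------
  1011
Decimal: 11 | 9 = 11



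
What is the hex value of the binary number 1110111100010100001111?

Group into 4-bit nibbles from right:
  0011 = 3
  1011 = B
  1100 = C
  0101 = 5
  0000 = 0
  1111 = F
Result: 3BC50F



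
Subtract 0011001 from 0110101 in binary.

Method 1 - Direct subtraction (column by column from the right: bit − bit − borrow-in; if negative, add 2 and borrow 1 from the next column):
borrow: 0110000
        0110101
-       0011001
---------------
        0011100

Method 2 - Add two's complement:
Two's complement of 0011001: invert → 1100110, add 1 → 1100111
  0110101
+ 1100111
---------
 10011100  (end carry out of the top bit = 1)
Discarding the end carry: 0011100
Decimal check:
  0110101 = 32 + 16 + 4 + 1 = 53
  0011001 = 16 + 8 + 1 = 25
  53 - 25 = 28, and 0011100 = 16 + 8 + 4 = 28 ✓



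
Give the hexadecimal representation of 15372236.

Using repeated division by 16 (digits 10–15 are A–F):
15372236 ÷ 16 = 960764 remainder 12 (C)
960764 ÷ 16 = 60047 remainder 12 (C)
60047 ÷ 16 = 3752 remainder 15 (F)
3752 ÷ 16 = 234 remainder 8
234 ÷ 16 = 14 remainder 10 (A)
14 ÷ 16 = 0 remainder 14 (E)
Reading remainders bottom to top: EA8FCC



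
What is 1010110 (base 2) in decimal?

Sum of powers of 2 for each 1-bit:
2^1 + 2^2 + 2^4 + 2^6
= 2 + 4 + 16 + 64
= 86



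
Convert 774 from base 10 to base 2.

Using repeated division by 2:
774 ÷ 2 = 387 remainder 0
387 ÷ 2 = 193 remainder 1
193 ÷ 2 = 96 remainder 1
96 ÷ 2 = 48 remainder 0
48 ÷ 2 = 24 remainder 0
24 ÷ 2 = 12 remainder 0
12 ÷ 2 = 6 remainder 0
6 ÷ 2 = 3 remainder 0
3 ÷ 2 = 1 remainder 1
1 ÷ 2 = 0 remainder 1
Reading remainders bottom to top: 1100000110



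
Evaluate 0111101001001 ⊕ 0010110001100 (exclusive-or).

XOR: 1 when bits differ
  0111101001001
^ 0010110001100
---------------
  0101011000101
Decimal: 3913 ^ 1420 = 2757



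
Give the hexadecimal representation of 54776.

Using repeated division by 16 (digits 10–15 are A–F):
54776 ÷ 16 = 3423 remainder 8
3423 ÷ 16 = 213 remainder 15 (F)
213 ÷ 16 = 13 remainder 5
13 ÷ 16 = 0 remainder 13 (D)
Reading remainders bottom to top: D5F8



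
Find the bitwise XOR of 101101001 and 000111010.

XOR: 1 when bits differ
  101101001
^ 000111010
-----------
  101010011
Decimal: 361 ^ 58 = 339



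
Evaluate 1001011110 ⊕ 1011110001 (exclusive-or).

XOR: 1 when bits differ
  1001011110
^ 1011110001
------------
  0010101111
Decimal: 606 ^ 753 = 175



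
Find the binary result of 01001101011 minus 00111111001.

Method 1 - Direct subtraction (column by column from the right: bit − bit − borrow-in; if negative, add 2 and borrow 1 from the next column):
borrow: 01111100000
        01001101011
-       00111111001
-------------------
        00001110010

Method 2 - Add two's complement:
Two's complement of 00111111001: invert → 11000000110, add 1 → 11000000111
  01001101011
+ 11000000111
-------------
 100001110010  (end carry out of the top bit = 1)
Discarding the end carry: 00001110010
Decimal check:
  01001101011 = 512 + 64 + 32 + 8 + 2 + 1 = 619
  00111111001 = 256 + 128 + 64 + 32 + 16 + 8 + 1 = 505
  619 - 505 = 114, and 00001110010 = 64 + 32 + 16 + 2 = 114 ✓



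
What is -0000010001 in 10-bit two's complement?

Original: 0000010001
Step 1 - Invert all bits: 1111101110
Step 2 - Add 1: 1111101111
Verification: 0000010001 + 1111101111 = 10000000000; discarding the end carry (carry out of the top bit) leaves the 10-bit value 0000000000, as required for x + (-x)



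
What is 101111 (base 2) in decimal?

Sum of powers of 2 for each 1-bit:
2^0 + 2^1 + 2^2 + 2^3 + 2^5
= 1 + 2 + 4 + 8 + 32
= 47



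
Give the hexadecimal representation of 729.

Using repeated division by 16 (digits 10–15 are A–F):
729 ÷ 16 = 45 remainder 9
45 ÷ 16 = 2 remainder 13 (D)
2 ÷ 16 = 0 remainder 2
Reading remainders bottom to top: 2D9



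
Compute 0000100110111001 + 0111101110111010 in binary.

Add column by column from the right: bit + bit + carry-in; write the sum mod 2, carry 1 when the sum is 2 or 3.
carry:  1111011101110000
        0000100110111001
+       0111101110111010
------------------------
       01000010101110011
(the carry out of the leftmost column, 0, becomes the leading bit)
Decimal check:
  0000100110111001 = 2048 + 256 + 128 + 32 + 16 + 8 + 1 = 2489
  0111101110111010 = 16384 + 8192 + 4096 + 2048 + 512 + 256 + 128 + 32 + 16 + 8 + 2 = 31674
  2489 + 31674 = 34163, and 01000010101110011 = 32768 + 1024 + 256 + 64 + 32 + 16 + 2 + 1 = 34163 ✓



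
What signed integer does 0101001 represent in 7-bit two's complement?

Binary: 0101001
Sign bit: 0 (non-negative)
Read directly as an unsigned value:
0101001 = 32 + 8 + 1 = 41
Value: 41



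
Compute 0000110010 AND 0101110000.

AND: 1 only when both bits are 1
  0000110010
& 0101110000
------------
  0000110000
Decimal: 50 & 368 = 48



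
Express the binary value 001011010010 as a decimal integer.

Sum of powers of 2 for each 1-bit:
2^1 + 2^4 + 2^6 + 2^7 + 2^9
= 2 + 16 + 64 + 128 + 512
= 722



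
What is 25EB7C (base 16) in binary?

Convert each hex digit to 4 bits:
  2 = 0010
  5 = 0101
  E = 1110
  B = 1011
  7 = 0111
  C = 1100
Concatenate: 001001011110101101111100



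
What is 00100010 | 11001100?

OR: 1 when either bit is 1
  00100010
| 11001100
----------
  11101110
Decimal: 34 | 204 = 238



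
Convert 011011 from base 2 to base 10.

Sum of powers of 2 for each 1-bit:
2^0 + 2^1 + 2^3 + 2^4
= 1 + 2 + 8 + 16
= 27



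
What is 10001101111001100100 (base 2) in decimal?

Sum of powers of 2 for each 1-bit:
2^2 + 2^5 + 2^6 + 2^9 + 2^10 + 2^11 + 2^12 + 2^14 + 2^15 + 2^19
= 4 + 32 + 64 + 512 + 1024 + 2048 + 4096 + 16384 + 32768 + 524288
= 581220



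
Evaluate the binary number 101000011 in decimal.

Sum of powers of 2 for each 1-bit:
2^0 + 2^1 + 2^6 + 2^8
= 1 + 2 + 64 + 256
= 323



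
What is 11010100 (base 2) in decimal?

Sum of powers of 2 for each 1-bit:
2^2 + 2^4 + 2^6 + 2^7
= 4 + 16 + 64 + 128
= 212



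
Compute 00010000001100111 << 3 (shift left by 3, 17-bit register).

Original: 00010000001100111 (decimal 8295)
Shift left by 3 positions
Append 3 zeros on the right
Result: 10000001100111000 (decimal 66360)
Equivalent: 8295 << 3 = 8295 × 2^3 = 66360



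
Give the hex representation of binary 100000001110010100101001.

Group into 4-bit nibbles from right:
  1000 = 8
  0000 = 0
  1110 = E
  0101 = 5
  0010 = 2
  1001 = 9
Result: 80E529



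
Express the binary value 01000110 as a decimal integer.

Sum of powers of 2 for each 1-bit:
2^1 + 2^2 + 2^6
= 2 + 4 + 64
= 70



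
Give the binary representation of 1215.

Using repeated division by 2:
1215 ÷ 2 = 607 remainder 1
607 ÷ 2 = 303 remainder 1
303 ÷ 2 = 151 remainder 1
151 ÷ 2 = 75 remainder 1
75 ÷ 2 = 37 remainder 1
37 ÷ 2 = 18 remainder 1
18 ÷ 2 = 9 remainder 0
9 ÷ 2 = 4 remainder 1
4 ÷ 2 = 2 remainder 0
2 ÷ 2 = 1 remainder 0
1 ÷ 2 = 0 remainder 1
Reading remainders bottom to top: 10010111111



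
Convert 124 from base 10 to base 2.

Using repeated division by 2:
124 ÷ 2 = 62 remainder 0
62 ÷ 2 = 31 remainder 0
31 ÷ 2 = 15 remainder 1
15 ÷ 2 = 7 remainder 1
7 ÷ 2 = 3 remainder 1
3 ÷ 2 = 1 remainder 1
1 ÷ 2 = 0 remainder 1
Reading remainders bottom to top: 1111100



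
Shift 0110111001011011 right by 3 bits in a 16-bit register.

Original: 0110111001011011 (decimal 28251)
Shift right by 3 positions
Drop the 3 low bits; fill with zeros on the left
Result: 0000110111001011 (decimal 3531)
Equivalent: 28251 >> 3 = 28251 ÷ 2^3 = 3531



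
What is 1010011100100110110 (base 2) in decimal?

Sum of powers of 2 for each 1-bit:
2^1 + 2^2 + 2^4 + 2^5 + 2^8 + 2^11 + 2^12 + 2^13 + 2^16 + 2^18
= 2 + 4 + 16 + 32 + 256 + 2048 + 4096 + 8192 + 65536 + 262144
= 342326



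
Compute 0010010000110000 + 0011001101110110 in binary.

Add column by column from the right: bit + bit + carry-in; write the sum mod 2, carry 1 when the sum is 2 or 3.
carry:  0100000011100000
        0010010000110000
+       0011001101110110
------------------------
       00101011110100110
(the carry out of the leftmost column, 0, becomes the leading bit)
Decimal check:
  0010010000110000 = 8192 + 1024 + 32 + 16 = 9264
  0011001101110110 = 8192 + 4096 + 512 + 256 + 64 + 32 + 16 + 4 + 2 = 13174
  9264 + 13174 = 22438, and 00101011110100110 = 16384 + 4096 + 1024 + 512 + 256 + 128 + 32 + 4 + 2 = 22438 ✓



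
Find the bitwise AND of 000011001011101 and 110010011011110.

AND: 1 only when both bits are 1
  000011001011101
& 110010011011110
-----------------
  000010001011100
Decimal: 1629 & 25822 = 1116



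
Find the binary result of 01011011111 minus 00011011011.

Method 1 - Direct subtraction (column by column from the right: bit − bit − borrow-in; if negative, add 2 and borrow 1 from the next column):
borrow: 00000000000
        01011011111
-       00011011011
-------------------
        01000000100

Method 2 - Add two's complement:
Two's complement of 00011011011: invert → 11100100100, add 1 → 11100100101
  01011011111
+ 11100100101
-------------
 101000000100  (end carry out of the top bit = 1)
Discarding the end carry: 01000000100
Decimal check:
  01011011111 = 512 + 128 + 64 + 16 + 8 + 4 + 2 + 1 = 735
  00011011011 = 128 + 64 + 16 + 8 + 2 + 1 = 219
  735 - 219 = 516, and 01000000100 = 512 + 4 = 516 ✓



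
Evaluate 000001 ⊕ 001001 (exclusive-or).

XOR: 1 when bits differ
  000001
^ 001001
--------
  001000
Decimal: 1 ^ 9 = 8



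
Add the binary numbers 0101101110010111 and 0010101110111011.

Add column by column from the right: bit + bit + carry-in; write the sum mod 2, carry 1 when the sum is 2 or 3.
carry:  1111011101111110
        0101101110010111
+       0010101110111011
------------------------
       01000011101010010
(the carry out of the leftmost column, 0, becomes the leading bit)
Decimal check:
  0101101110010111 = 16384 + 4096 + 2048 + 512 + 256 + 128 + 16 + 4 + 2 + 1 = 23447
  0010101110111011 = 8192 + 2048 + 512 + 256 + 128 + 32 + 16 + 8 + 2 + 1 = 11195
  23447 + 11195 = 34642, and 01000011101010010 = 32768 + 1024 + 512 + 256 + 64 + 16 + 2 = 34642 ✓



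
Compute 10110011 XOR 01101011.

XOR: 1 when bits differ
  10110011
^ 01101011
----------
  11011000
Decimal: 179 ^ 107 = 216



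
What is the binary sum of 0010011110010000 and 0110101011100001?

Add column by column from the right: bit + bit + carry-in; write the sum mod 2, carry 1 when the sum is 2 or 3.
carry:  1101111100000000
        0010011110010000
+       0110101011100001
------------------------
       01001001001110001
(the carry out of the leftmost column, 0, becomes the leading bit)
Decimal check:
  0010011110010000 = 8192 + 1024 + 512 + 256 + 128 + 16 = 10128
  0110101011100001 = 16384 + 8192 + 2048 + 512 + 128 + 64 + 32 + 1 = 27361
  10128 + 27361 = 37489, and 01001001001110001 = 32768 + 4096 + 512 + 64 + 32 + 16 + 1 = 37489 ✓



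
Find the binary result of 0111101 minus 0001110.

Method 1 - Direct subtraction (column by column from the right: bit − bit − borrow-in; if negative, add 2 and borrow 1 from the next column):
borrow: 0011100
        0111101
-       0001110
---------------
        0101111

Method 2 - Add two's complement:
Two's complement of 0001110: invert → 1110001, add 1 → 1110010
  0111101
+ 1110010
---------
 10101111  (end carry out of the top bit = 1)
Discarding the end carry: 0101111
Decimal check:
  0111101 = 32 + 16 + 8 + 4 + 1 = 61
  0001110 = 8 + 4 + 2 = 14
  61 - 14 = 47, and 0101111 = 32 + 8 + 4 + 2 + 1 = 47 ✓



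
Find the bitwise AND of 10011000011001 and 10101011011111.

AND: 1 only when both bits are 1
  10011000011001
& 10101011011111
----------------
  10001000011001
Decimal: 9753 & 10975 = 8729



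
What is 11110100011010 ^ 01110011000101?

XOR: 1 when bits differ
  11110100011010
^ 01110011000101
----------------
  10000111011111
Decimal: 15642 ^ 7365 = 8671



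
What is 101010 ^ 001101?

XOR: 1 when bits differ
  101010
^ 001101
--------
  100111
Decimal: 42 ^ 13 = 39



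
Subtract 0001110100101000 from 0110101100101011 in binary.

Method 1 - Direct subtraction (column by column from the right: bit − bit − borrow-in; if negative, add 2 and borrow 1 from the next column):
borrow: 0011100000000000
        0110101100101011
-       0001110100101000
------------------------
        0100111000000011

Method 2 - Add two's complement:
Two's complement of 0001110100101000: invert → 1110001011010111, add 1 → 1110001011011000
  0110101100101011
+ 1110001011011000
------------------
 10100111000000011  (end carry out of the top bit = 1)
Discarding the end carry: 0100111000000011
Decimal check:
  0110101100101011 = 16384 + 8192 + 2048 + 512 + 256 + 32 + 8 + 2 + 1 = 27435
  0001110100101000 = 4096 + 2048 + 1024 + 256 + 32 + 8 = 7464
  27435 - 7464 = 19971, and 0100111000000011 = 16384 + 2048 + 1024 + 512 + 2 + 1 = 19971 ✓



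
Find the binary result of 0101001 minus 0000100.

Method 1 - Direct subtraction (column by column from the right: bit − bit − borrow-in; if negative, add 2 and borrow 1 from the next column):
borrow: 0001000
        0101001
-       0000100
---------------
        0100101

Method 2 - Add two's complement:
Two's complement of 0000100: invert → 1111011, add 1 → 1111100
  0101001
+ 1111100
---------
 10100101  (end carry out of the top bit = 1)
Discarding the end carry: 0100101
Decimal check:
  0101001 = 32 + 8 + 1 = 41
  0000100 = 4
  41 - 4 = 37, and 0100101 = 32 + 4 + 1 = 37 ✓



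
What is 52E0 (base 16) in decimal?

Expand by place value (powers of 16):
Digit values: E = 14
52E0 = 5 × 16^3 + 2 × 16^2 + 14 × 16^1 + 0 × 16^0
= 5 × 4096 + 2 × 256 + 14 × 16 + 0 × 1
= 20480 + 512 + 224 + 0
= 21216



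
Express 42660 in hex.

Using repeated division by 16 (digits 10–15 are A–F):
42660 ÷ 16 = 2666 remainder 4
2666 ÷ 16 = 166 remainder 10 (A)
166 ÷ 16 = 10 remainder 6
10 ÷ 16 = 0 remainder 10 (A)
Reading remainders bottom to top: A6A4



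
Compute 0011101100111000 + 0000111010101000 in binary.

Add column by column from the right: bit + bit + carry-in; write the sum mod 2, carry 1 when the sum is 2 or 3.
carry:  0111110001110000
        0011101100111000
+       0000111010101000
------------------------
       00100100111100000
(the carry out of the leftmost column, 0, becomes the leading bit)
Decimal check:
  0011101100111000 = 8192 + 4096 + 2048 + 512 + 256 + 32 + 16 + 8 = 15160
  0000111010101000 = 2048 + 1024 + 512 + 128 + 32 + 8 = 3752
  15160 + 3752 = 18912, and 00100100111100000 = 16384 + 2048 + 256 + 128 + 64 + 32 = 18912 ✓



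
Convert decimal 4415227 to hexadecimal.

Using repeated division by 16 (digits 10–15 are A–F):
4415227 ÷ 16 = 275951 remainder 11 (B)
275951 ÷ 16 = 17246 remainder 15 (F)
17246 ÷ 16 = 1077 remainder 14 (E)
1077 ÷ 16 = 67 remainder 5
67 ÷ 16 = 4 remainder 3
4 ÷ 16 = 0 remainder 4
Reading remainders bottom to top: 435EFB



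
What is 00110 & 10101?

AND: 1 only when both bits are 1
  00110
& 10101
-------
  00100
Decimal: 6 & 21 = 4



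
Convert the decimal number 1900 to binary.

Using repeated division by 2:
1900 ÷ 2 = 950 remainder 0
950 ÷ 2 = 475 remainder 0
475 ÷ 2 = 237 remainder 1
237 ÷ 2 = 118 remainder 1
118 ÷ 2 = 59 remainder 0
59 ÷ 2 = 29 remainder 1
29 ÷ 2 = 14 remainder 1
14 ÷ 2 = 7 remainder 0
7 ÷ 2 = 3 remainder 1
3 ÷ 2 = 1 remainder 1
1 ÷ 2 = 0 remainder 1
Reading remainders bottom to top: 11101101100



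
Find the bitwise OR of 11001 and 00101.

OR: 1 when either bit is 1
  11001
| 00101
-------
  11101
Decimal: 25 | 5 = 29



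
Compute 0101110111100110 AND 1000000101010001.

AND: 1 only when both bits are 1
  0101110111100110
& 1000000101010001
------------------
  0000000101000000
Decimal: 24038 & 33105 = 320



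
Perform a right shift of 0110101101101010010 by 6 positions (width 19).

Original: 0110101101101010010 (decimal 219986)
Shift right by 6 positions
Drop the 6 low bits; fill with zeros on the left
Result: 0000000110101101101 (decimal 3437)
Equivalent: 219986 >> 6 = 219986 ÷ 2^6 = 3437



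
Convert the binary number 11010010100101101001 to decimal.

Sum of powers of 2 for each 1-bit:
2^0 + 2^3 + 2^5 + 2^6 + 2^8 + 2^11 + 2^13 + 2^16 + 2^18 + 2^19
= 1 + 8 + 32 + 64 + 256 + 2048 + 8192 + 65536 + 262144 + 524288
= 862569



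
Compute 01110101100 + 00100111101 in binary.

Add column by column from the right: bit + bit + carry-in; write the sum mod 2, carry 1 when the sum is 2 or 3.
carry:  11001111000
        01110101100
+       00100111101
-------------------
       010011101001
(the carry out of the leftmost column, 0, becomes the leading bit)
Decimal check:
  01110101100 = 512 + 256 + 128 + 32 + 8 + 4 = 940
  00100111101 = 256 + 32 + 16 + 8 + 4 + 1 = 317
  940 + 317 = 1257, and 010011101001 = 1024 + 128 + 64 + 32 + 8 + 1 = 1257 ✓



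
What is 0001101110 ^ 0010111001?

XOR: 1 when bits differ
  0001101110
^ 0010111001
------------
  0011010111
Decimal: 110 ^ 185 = 215



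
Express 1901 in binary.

Using repeated division by 2:
1901 ÷ 2 = 950 remainder 1
950 ÷ 2 = 475 remainder 0
475 ÷ 2 = 237 remainder 1
237 ÷ 2 = 118 remainder 1
118 ÷ 2 = 59 remainder 0
59 ÷ 2 = 29 remainder 1
29 ÷ 2 = 14 remainder 1
14 ÷ 2 = 7 remainder 0
7 ÷ 2 = 3 remainder 1
3 ÷ 2 = 1 remainder 1
1 ÷ 2 = 0 remainder 1
Reading remainders bottom to top: 11101101101



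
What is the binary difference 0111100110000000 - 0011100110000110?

Method 1 - Direct subtraction (column by column from the right: bit − bit − borrow-in; if negative, add 2 and borrow 1 from the next column):
borrow: 0111111111111100
        0111100110000000
-       0011100110000110
------------------------
        0011111111111010

Method 2 - Add two's complement:
Two's complement of 0011100110000110: invert → 1100011001111001, add 1 → 1100011001111010
  0111100110000000
+ 1100011001111010
------------------
 10011111111111010  (end carry out of the top bit = 1)
Discarding the end carry: 0011111111111010
Decimal check:
  0111100110000000 = 16384 + 8192 + 4096 + 2048 + 256 + 128 = 31104
  0011100110000110 = 8192 + 4096 + 2048 + 256 + 128 + 4 + 2 = 14726
  31104 - 14726 = 16378, and 0011111111111010 = 8192 + 4096 + 2048 + 1024 + 512 + 256 + 128 + 64 + 32 + 16 + 8 + 2 = 16378 ✓



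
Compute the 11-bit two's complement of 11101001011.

Original (sign bit 1, negative): 11101001011
Step 1 - Invert all bits: 00010110100
Step 2 - Add 1: 00010110101
Verification: 11101001011 + 00010110101 = 100000000000; discarding the end carry (carry out of the top bit) leaves the 11-bit value 00000000000, as required for x + (-x)



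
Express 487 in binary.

Using repeated division by 2:
487 ÷ 2 = 243 remainder 1
243 ÷ 2 = 121 remainder 1
121 ÷ 2 = 60 remainder 1
60 ÷ 2 = 30 remainder 0
30 ÷ 2 = 15 remainder 0
15 ÷ 2 = 7 remainder 1
7 ÷ 2 = 3 remainder 1
3 ÷ 2 = 1 remainder 1
1 ÷ 2 = 0 remainder 1
Reading remainders bottom to top: 111100111



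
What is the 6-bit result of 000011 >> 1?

Original: 000011 (decimal 3)
Shift right by 1 position
Drop the 1 low bit; fill with zero on the left
Result: 000001 (decimal 1)
Equivalent: 3 >> 1 = 3 ÷ 2^1 = 1



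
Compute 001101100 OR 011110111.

OR: 1 when either bit is 1
  001101100
| 011110111
-----------
  011111111
Decimal: 108 | 247 = 255



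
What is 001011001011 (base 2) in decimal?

Sum of powers of 2 for each 1-bit:
2^0 + 2^1 + 2^3 + 2^6 + 2^7 + 2^9
= 1 + 2 + 8 + 64 + 128 + 512
= 715



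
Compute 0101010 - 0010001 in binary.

Method 1 - Direct subtraction (column by column from the right: bit − bit − borrow-in; if negative, add 2 and borrow 1 from the next column):
borrow: 0100010
        0101010
-       0010001
---------------
        0011001

Method 2 - Add two's complement:
Two's complement of 0010001: invert → 1101110, add 1 → 1101111
  0101010
+ 1101111
---------
 10011001  (end carry out of the top bit = 1)
Discarding the end carry: 0011001
Decimal check:
  0101010 = 32 + 8 + 2 = 42
  0010001 = 16 + 1 = 17
  42 - 17 = 25, and 0011001 = 16 + 8 + 1 = 25 ✓



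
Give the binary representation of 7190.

Using repeated division by 2:
7190 ÷ 2 = 3595 remainder 0
3595 ÷ 2 = 1797 remainder 1
1797 ÷ 2 = 898 remainder 1
898 ÷ 2 = 449 remainder 0
449 ÷ 2 = 224 remainder 1
224 ÷ 2 = 112 remainder 0
112 ÷ 2 = 56 remainder 0
56 ÷ 2 = 28 remainder 0
28 ÷ 2 = 14 remainder 0
14 ÷ 2 = 7 remainder 0
7 ÷ 2 = 3 remainder 1
3 ÷ 2 = 1 remainder 1
1 ÷ 2 = 0 remainder 1
Reading remainders bottom to top: 1110000010110



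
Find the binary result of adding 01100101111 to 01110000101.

Add column by column from the right: bit + bit + carry-in; write the sum mod 2, carry 1 when the sum is 2 or 3.
carry:  11000011110
        01100101111
+       01110000101
-------------------
       011010110100
(the carry out of the leftmost column, 0, becomes the leading bit)
Decimal check:
  01100101111 = 512 + 256 + 32 + 8 + 4 + 2 + 1 = 815
  01110000101 = 512 + 256 + 128 + 4 + 1 = 901
  815 + 901 = 1716, and 011010110100 = 1024 + 512 + 128 + 32 + 16 + 4 = 1716 ✓



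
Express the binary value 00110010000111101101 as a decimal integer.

Sum of powers of 2 for each 1-bit:
2^0 + 2^2 + 2^3 + 2^5 + 2^6 + 2^7 + 2^8 + 2^13 + 2^16 + 2^17
= 1 + 4 + 8 + 32 + 64 + 128 + 256 + 8192 + 65536 + 131072
= 205293



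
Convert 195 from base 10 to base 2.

Using repeated division by 2:
195 ÷ 2 = 97 remainder 1
97 ÷ 2 = 48 remainder 1
48 ÷ 2 = 24 remainder 0
24 ÷ 2 = 12 remainder 0
12 ÷ 2 = 6 remainder 0
6 ÷ 2 = 3 remainder 0
3 ÷ 2 = 1 remainder 1
1 ÷ 2 = 0 remainder 1
Reading remainders bottom to top: 11000011



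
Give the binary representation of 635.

Using repeated division by 2:
635 ÷ 2 = 317 remainder 1
317 ÷ 2 = 158 remainder 1
158 ÷ 2 = 79 remainder 0
79 ÷ 2 = 39 remainder 1
39 ÷ 2 = 19 remainder 1
19 ÷ 2 = 9 remainder 1
9 ÷ 2 = 4 remainder 1
4 ÷ 2 = 2 remainder 0
2 ÷ 2 = 1 remainder 0
1 ÷ 2 = 0 remainder 1
Reading remainders bottom to top: 1001111011



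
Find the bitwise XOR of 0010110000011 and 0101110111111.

XOR: 1 when bits differ
  0010110000011
^ 0101110111111
---------------
  0111000111100
Decimal: 1411 ^ 3007 = 3644



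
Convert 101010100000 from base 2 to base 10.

Sum of powers of 2 for each 1-bit:
2^5 + 2^7 + 2^9 + 2^11
= 32 + 128 + 512 + 2048
= 2720



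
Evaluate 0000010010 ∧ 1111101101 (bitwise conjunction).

AND: 1 only when both bits are 1
  0000010010
& 1111101101
------------
  0000000000
Decimal: 18 & 1005 = 0



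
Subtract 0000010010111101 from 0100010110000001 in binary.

Method 1 - Direct subtraction (column by column from the right: bit − bit − borrow-in; if negative, add 2 and borrow 1 from the next column):
borrow: 0000000111111000
        0100010110000001
-       0000010010111101
------------------------
        0100000011000100

Method 2 - Add two's complement:
Two's complement of 0000010010111101: invert → 1111101101000010, add 1 → 1111101101000011
  0100010110000001
+ 1111101101000011
------------------
 10100000011000100  (end carry out of the top bit = 1)
Discarding the end carry: 0100000011000100
Decimal check:
  0100010110000001 = 16384 + 1024 + 256 + 128 + 1 = 17793
  0000010010111101 = 1024 + 128 + 32 + 16 + 8 + 4 + 1 = 1213
  17793 - 1213 = 16580, and 0100000011000100 = 16384 + 128 + 64 + 4 = 16580 ✓



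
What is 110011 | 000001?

OR: 1 when either bit is 1
  110011
| 000001
--------
  110011
Decimal: 51 | 1 = 51



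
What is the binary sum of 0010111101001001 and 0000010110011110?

Add column by column from the right: bit + bit + carry-in; write the sum mod 2, carry 1 when the sum is 2 or 3.
carry:  0001111000110000
        0010111101001001
+       0000010110011110
------------------------
       00011010011100111
(the carry out of the leftmost column, 0, becomes the leading bit)
Decimal check:
  0010111101001001 = 8192 + 2048 + 1024 + 512 + 256 + 64 + 8 + 1 = 12105
  0000010110011110 = 1024 + 256 + 128 + 16 + 8 + 4 + 2 = 1438
  12105 + 1438 = 13543, and 00011010011100111 = 8192 + 4096 + 1024 + 128 + 64 + 32 + 4 + 2 + 1 = 13543 ✓



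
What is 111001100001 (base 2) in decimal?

Sum of powers of 2 for each 1-bit:
2^0 + 2^5 + 2^6 + 2^9 + 2^10 + 2^11
= 1 + 32 + 64 + 512 + 1024 + 2048
= 3681



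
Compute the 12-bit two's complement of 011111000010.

Original: 011111000010
Step 1 - Invert all bits: 100000111101
Step 2 - Add 1: 100000111110
Verification: 011111000010 + 100000111110 = 1000000000000; discarding the end carry (carry out of the top bit) leaves the 12-bit value 000000000000, as required for x + (-x)



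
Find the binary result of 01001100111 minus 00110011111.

Method 1 - Direct subtraction (column by column from the right: bit − bit − borrow-in; if negative, add 2 and borrow 1 from the next column):
borrow: 01100110000
        01001100111
-       00110011111
-------------------
        00011001000

Method 2 - Add two's complement:
Two's complement of 00110011111: invert → 11001100000, add 1 → 11001100001
  01001100111
+ 11001100001
-------------
 100011001000  (end carry out of the top bit = 1)
Discarding the end carry: 00011001000
Decimal check:
  01001100111 = 512 + 64 + 32 + 4 + 2 + 1 = 615
  00110011111 = 256 + 128 + 16 + 8 + 4 + 2 + 1 = 415
  615 - 415 = 200, and 00011001000 = 128 + 64 + 8 = 200 ✓



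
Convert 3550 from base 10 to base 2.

Using repeated division by 2:
3550 ÷ 2 = 1775 remainder 0
1775 ÷ 2 = 887 remainder 1
887 ÷ 2 = 443 remainder 1
443 ÷ 2 = 221 remainder 1
221 ÷ 2 = 110 remainder 1
110 ÷ 2 = 55 remainder 0
55 ÷ 2 = 27 remainder 1
27 ÷ 2 = 13 remainder 1
13 ÷ 2 = 6 remainder 1
6 ÷ 2 = 3 remainder 0
3 ÷ 2 = 1 remainder 1
1 ÷ 2 = 0 remainder 1
Reading remainders bottom to top: 110111011110



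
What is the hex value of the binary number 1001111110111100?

Group into 4-bit nibbles from right:
  1001 = 9
  1111 = F
  1011 = B
  1100 = C
Result: 9FBC



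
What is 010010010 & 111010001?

AND: 1 only when both bits are 1
  010010010
& 111010001
-----------
  010010000
Decimal: 146 & 465 = 144



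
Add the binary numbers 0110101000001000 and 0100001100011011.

Add column by column from the right: bit + bit + carry-in; write the sum mod 2, carry 1 when the sum is 2 or 3.
carry:  1000010000110000
        0110101000001000
+       0100001100011011
------------------------
       01010110100100011
(the carry out of the leftmost column, 0, becomes the leading bit)
Decimal check:
  0110101000001000 = 16384 + 8192 + 2048 + 512 + 8 = 27144
  0100001100011011 = 16384 + 512 + 256 + 16 + 8 + 2 + 1 = 17179
  27144 + 17179 = 44323, and 01010110100100011 = 32768 + 8192 + 2048 + 1024 + 256 + 32 + 2 + 1 = 44323 ✓



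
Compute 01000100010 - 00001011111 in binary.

Method 1 - Direct subtraction (column by column from the right: bit − bit − borrow-in; if negative, add 2 and borrow 1 from the next column):
borrow: 01110111110
        01000100010
-       00001011111
-------------------
        00111000011

Method 2 - Add two's complement:
Two's complement of 00001011111: invert → 11110100000, add 1 → 11110100001
  01000100010
+ 11110100001
-------------
 100111000011  (end carry out of the top bit = 1)
Discarding the end carry: 00111000011
Decimal check:
  01000100010 = 512 + 32 + 2 = 546
  00001011111 = 64 + 16 + 8 + 4 + 2 + 1 = 95
  546 - 95 = 451, and 00111000011 = 256 + 128 + 64 + 2 + 1 = 451 ✓



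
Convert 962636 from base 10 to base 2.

Using repeated division by 2:
962636 ÷ 2 = 481318 remainder 0
481318 ÷ 2 = 240659 remainder 0
240659 ÷ 2 = 120329 remainder 1
120329 ÷ 2 = 60164 remainder 1
60164 ÷ 2 = 30082 remainder 0
30082 ÷ 2 = 15041 remainder 0
15041 ÷ 2 = 7520 remainder 1
7520 ÷ 2 = 3760 remainder 0
3760 ÷ 2 = 1880 remainder 0
1880 ÷ 2 = 940 remainder 0
940 ÷ 2 = 470 remainder 0
470 ÷ 2 = 235 remainder 0
235 ÷ 2 = 117 remainder 1
117 ÷ 2 = 58 remainder 1
58 ÷ 2 = 29 remainder 0
29 ÷ 2 = 14 remainder 1
14 ÷ 2 = 7 remainder 0
7 ÷ 2 = 3 remainder 1
3 ÷ 2 = 1 remainder 1
1 ÷ 2 = 0 remainder 1
Reading remainders bottom to top: 11101011000001001100



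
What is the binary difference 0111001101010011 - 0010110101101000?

Method 1 - Direct subtraction (column by column from the right: bit − bit − borrow-in; if negative, add 2 and borrow 1 from the next column):
borrow: 0001101111010000
        0111001101010011
-       0010110101101000
------------------------
        0100010111101011

Method 2 - Add two's complement:
Two's complement of 0010110101101000: invert → 1101001010010111, add 1 → 1101001010011000
  0111001101010011
+ 1101001010011000
------------------
 10100010111101011  (end carry out of the top bit = 1)
Discarding the end carry: 0100010111101011
Decimal check:
  0111001101010011 = 16384 + 8192 + 4096 + 512 + 256 + 64 + 16 + 2 + 1 = 29523
  0010110101101000 = 8192 + 2048 + 1024 + 256 + 64 + 32 + 8 = 11624
  29523 - 11624 = 17899, and 0100010111101011 = 16384 + 1024 + 256 + 128 + 64 + 32 + 8 + 2 + 1 = 17899 ✓



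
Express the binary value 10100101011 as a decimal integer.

Sum of powers of 2 for each 1-bit:
2^0 + 2^1 + 2^3 + 2^5 + 2^8 + 2^10
= 1 + 2 + 8 + 32 + 256 + 1024
= 1323



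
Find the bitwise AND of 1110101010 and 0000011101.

AND: 1 only when both bits are 1
  1110101010
& 0000011101
------------
  0000001000
Decimal: 938 & 29 = 8



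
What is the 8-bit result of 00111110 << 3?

Original: 00111110 (decimal 62)
Shift left by 3 positions
Append 3 zeros on the right and drop the 3 high bits that overflow the 8-bit width
Result: 11110000 (decimal 240)
Equivalent: 62 << 3 = 62 × 2^3 = 496, truncated to 8 bits = 240



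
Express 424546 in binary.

Using repeated division by 2:
424546 ÷ 2 = 212273 remainder 0
212273 ÷ 2 = 106136 remainder 1
106136 ÷ 2 = 53068 remainder 0
53068 ÷ 2 = 26534 remainder 0
26534 ÷ 2 = 13267 remainder 0
13267 ÷ 2 = 6633 remainder 1
6633 ÷ 2 = 3316 remainder 1
3316 ÷ 2 = 1658 remainder 0
1658 ÷ 2 = 829 remainder 0
829 ÷ 2 = 414 remainder 1
414 ÷ 2 = 207 remainder 0
207 ÷ 2 = 103 remainder 1
103 ÷ 2 = 51 remainder 1
51 ÷ 2 = 25 remainder 1
25 ÷ 2 = 12 remainder 1
12 ÷ 2 = 6 remainder 0
6 ÷ 2 = 3 remainder 0
3 ÷ 2 = 1 remainder 1
1 ÷ 2 = 0 remainder 1
Reading remainders bottom to top: 1100111101001100010



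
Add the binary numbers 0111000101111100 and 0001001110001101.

Add column by column from the right: bit + bit + carry-in; write the sum mod 2, carry 1 when the sum is 2 or 3.
carry:  1110011111111000
        0111000101111100
+       0001001110001101
------------------------
       01000010100001001
(the carry out of the leftmost column, 0, becomes the leading bit)
Decimal check:
  0111000101111100 = 16384 + 8192 + 4096 + 256 + 64 + 32 + 16 + 8 + 4 = 29052
  0001001110001101 = 4096 + 512 + 256 + 128 + 8 + 4 + 1 = 5005
  29052 + 5005 = 34057, and 01000010100001001 = 32768 + 1024 + 256 + 8 + 1 = 34057 ✓



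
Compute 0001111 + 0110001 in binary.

Add column by column from the right: bit + bit + carry-in; write the sum mod 2, carry 1 when the sum is 2 or 3.
carry:  1111110
        0001111
+       0110001
---------------
       01000000
(the carry out of the leftmost column, 0, becomes the leading bit)
Decimal check:
  0001111 = 8 + 4 + 2 + 1 = 15
  0110001 = 32 + 16 + 1 = 49
  15 + 49 = 64, and 01000000 = 64 ✓



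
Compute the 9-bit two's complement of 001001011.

Original: 001001011
Step 1 - Invert all bits: 110110100
Step 2 - Add 1: 110110101
Verification: 001001011 + 110110101 = 1000000000; discarding the end carry (carry out of the top bit) leaves the 9-bit value 000000000, as required for x + (-x)

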